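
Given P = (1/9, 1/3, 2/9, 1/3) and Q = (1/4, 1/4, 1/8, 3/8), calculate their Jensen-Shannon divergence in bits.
0.0349 bits

Jensen-Shannon divergence is:
JSD(P||Q) = 0.5 × D_KL(P||M) + 0.5 × D_KL(Q||M)
where M = 0.5 × (P + Q) is the mixture distribution.

M = 0.5 × (1/9, 1/3, 2/9, 1/3) + 0.5 × (1/4, 1/4, 1/8, 3/8) = (0.180556, 7/24, 0.173611, 0.354167)

D_KL(P||M) = 0.0364 bits
D_KL(Q||M) = 0.0335 bits

JSD(P||Q) = 0.5 × 0.0364 + 0.5 × 0.0335 = 0.0349 bits

Unlike KL divergence, JSD is symmetric and bounded: 0 ≤ JSD ≤ log(2).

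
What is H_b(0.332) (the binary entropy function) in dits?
0.2760 dits

The binary entropy function is:
H(p) = -p log(p) - (1-p) log(1-p)

H(0.332) = -0.332 × log_10(0.332) - 0.668 × log_10(0.668)
H(0.332) = 0.2760 dits

Note: Binary entropy is maximized at p=0.5 (H=1 bit) and minimized at p=0 or p=1 (H=0).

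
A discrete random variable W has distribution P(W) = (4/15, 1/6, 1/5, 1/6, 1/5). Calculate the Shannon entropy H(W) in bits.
2.2989 bits

Shannon entropy is H(X) = -Σ p(x) log p(x).

For P = (4/15, 1/6, 1/5, 1/6, 1/5):
H = -4/15 × log_2(4/15) -1/6 × log_2(1/6) -1/5 × log_2(1/5) -1/6 × log_2(1/6) -1/5 × log_2(1/5)
H = 2.2989 bits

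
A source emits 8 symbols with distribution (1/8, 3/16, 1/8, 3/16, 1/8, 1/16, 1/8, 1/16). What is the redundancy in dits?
0.0284 dits

Redundancy measures how far a source is from maximum entropy:
R = H_max - H(X)

Maximum entropy for 8 symbols: H_max = log_10(8) = 0.9031 dits
Actual entropy: H(X) = 0.8747 dits
Redundancy: R = 0.9031 - 0.8747 = 0.0284 dits

This redundancy represents potential for compression: the source could be compressed by 0.0284 dits per symbol.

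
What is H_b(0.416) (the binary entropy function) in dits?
0.2949 dits

The binary entropy function is:
H(p) = -p log(p) - (1-p) log(1-p)

H(0.416) = -0.416 × log_10(0.416) - 0.584 × log_10(0.584)
H(0.416) = 0.2949 dits

Note: Binary entropy is maximized at p=0.5 (H=1 bit) and minimized at p=0 or p=1 (H=0).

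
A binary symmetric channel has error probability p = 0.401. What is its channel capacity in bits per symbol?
0.0285 bits

For a binary symmetric channel (BSC) with error probability p:
Capacity C = 1 - H(p) bits per symbol

where H(p) = -p log₂(p) - (1-p) log₂(1-p) is the binary entropy function.

H(0.401) = 0.9715 bits
C = 1 - 0.9715 = 0.0285 bits per symbol

This means we can reliably transmit up to 0.0285 bits of information per channel use.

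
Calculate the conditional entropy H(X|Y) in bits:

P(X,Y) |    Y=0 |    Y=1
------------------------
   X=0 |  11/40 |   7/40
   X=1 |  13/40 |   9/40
0.9925 bits

Using the chain rule: H(X|Y) = H(X,Y) - H(Y)

First, compute H(X,Y) = 1.9634 bits

Marginal P(Y) = (3/5, 2/5)
H(Y) = 0.9710 bits

H(X|Y) = H(X,Y) - H(Y) = 1.9634 - 0.9710 = 0.9925 bits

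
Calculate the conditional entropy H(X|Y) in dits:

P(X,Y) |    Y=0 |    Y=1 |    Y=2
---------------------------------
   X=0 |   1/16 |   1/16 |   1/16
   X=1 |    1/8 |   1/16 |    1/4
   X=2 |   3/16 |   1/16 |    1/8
0.4358 dits

Using the chain rule: H(X|Y) = H(X,Y) - H(Y)

First, compute H(X,Y) = 0.8889 dits

Marginal P(Y) = (3/8, 3/16, 7/16)
H(Y) = 0.4531 dits

H(X|Y) = H(X,Y) - H(Y) = 0.8889 - 0.4531 = 0.4358 dits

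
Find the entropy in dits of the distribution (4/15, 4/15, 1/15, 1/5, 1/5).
0.6641 dits

Shannon entropy is H(X) = -Σ p(x) log p(x).

For P = (4/15, 4/15, 1/15, 1/5, 1/5):
H = -4/15 × log_10(4/15) -4/15 × log_10(4/15) -1/15 × log_10(1/15) -1/5 × log_10(1/5) -1/5 × log_10(1/5)
H = 0.6641 dits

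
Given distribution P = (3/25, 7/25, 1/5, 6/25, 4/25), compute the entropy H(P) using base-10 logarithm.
0.6812 dits

Shannon entropy is H(X) = -Σ p(x) log p(x).

For P = (3/25, 7/25, 1/5, 6/25, 4/25):
H = -3/25 × log_10(3/25) -7/25 × log_10(7/25) -1/5 × log_10(1/5) -6/25 × log_10(6/25) -4/25 × log_10(4/25)
H = 0.6812 dits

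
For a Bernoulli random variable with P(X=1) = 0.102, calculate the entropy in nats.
0.3295 nats

The binary entropy function is:
H(p) = -p log(p) - (1-p) log(1-p)

H(0.102) = -0.102 × log_e(0.102) - 0.898 × log_e(0.898)
H(0.102) = 0.3295 nats

Note: Binary entropy is maximized at p=0.5 (H=1 bit) and minimized at p=0 or p=1 (H=0).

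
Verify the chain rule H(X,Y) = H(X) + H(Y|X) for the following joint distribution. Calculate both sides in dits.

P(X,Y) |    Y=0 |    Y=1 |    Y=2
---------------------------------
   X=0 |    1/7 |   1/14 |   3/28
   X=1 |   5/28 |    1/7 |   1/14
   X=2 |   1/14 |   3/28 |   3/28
H(X,Y) = 0.9325, H(X) = 0.4733, H(Y|X) = 0.4592 (all in dits)

Chain rule: H(X,Y) = H(X) + H(Y|X)

Left side — joint entropy directly:
H(X,Y) = -Σ p(x,y) log p(x,y) = 0.9325 dits

Right side — compute H(Y|X) from the conditional distributions:
P(X) = (9/28, 11/28, 2/7), so H(X) = 0.4733 dits
H(Y|X) = Σ_x P(X=x) · H(Y|X=x):
  P(Y|X=0) = (4/9, 2/9, 1/3), H(Y|X=0) = 0.4607, weight P(X=0) = 9/28
  P(Y|X=1) = (5/11, 4/11, 2/11), H(Y|X=1) = 0.4500, weight P(X=1) = 11/28
  P(Y|X=2) = (1/4, 3/8, 3/8), H(Y|X=2) = 0.4700, weight P(X=2) = 2/7
H(Y|X) = 0.4592 dits

H(X) + H(Y|X) = 0.4733 + 0.4592 = 0.9325 dits

Both sides equal 0.9325 dits. ✓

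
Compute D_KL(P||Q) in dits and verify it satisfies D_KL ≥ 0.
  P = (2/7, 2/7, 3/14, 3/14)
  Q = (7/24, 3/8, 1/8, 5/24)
0.0165 dits

KL divergence satisfies the Gibbs inequality: D_KL(P||Q) ≥ 0 for all distributions P, Q.

D_KL(P||Q) = Σ p(x) log(p(x)/q(x))
Term by term:
  x=0: 2/7 × log_10[(2/7)/(7/24)] = -0.0026
  x=1: 2/7 × log_10[(2/7)/(3/8)] = -0.0337
  x=2: 3/14 × log_10[(3/14)/(1/8)] = 0.0502
  x=3: 3/14 × log_10[(3/14)/(5/24)] = 0.0026
D_KL(P||Q) = 0.0165 dits

D_KL(P||Q) = 0.0165 ≥ 0 ✓

This non-negativity is a fundamental property: relative entropy cannot be negative because it measures how different Q is from P.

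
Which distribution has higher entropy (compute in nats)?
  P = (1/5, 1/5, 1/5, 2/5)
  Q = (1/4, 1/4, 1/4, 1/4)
Q

Computing entropies in nats:
H(P) = 1.3322
H(Q) = 1.3863

Distribution Q has higher entropy.

Intuition: The distribution closer to uniform (more spread out) has higher entropy.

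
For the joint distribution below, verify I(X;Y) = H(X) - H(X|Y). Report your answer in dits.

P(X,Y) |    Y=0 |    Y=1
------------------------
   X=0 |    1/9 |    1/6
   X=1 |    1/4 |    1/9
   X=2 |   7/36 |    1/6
I(X;Y) = 0.0121 dits

Mutual information has multiple equivalent forms:
- I(X;Y) = H(X) - H(X|Y)
- I(X;Y) = H(Y) - H(Y|X)
- I(X;Y) = H(X) + H(Y) - H(X,Y)

Computing all quantities:
H(X) = 0.4740, H(Y) = 0.2983, H(X,Y) = 0.7602
H(X|Y) = 0.4619, H(Y|X) = 0.2862

Verification:
H(X) - H(X|Y) = 0.4740 - 0.4619 = 0.0121
H(Y) - H(Y|X) = 0.2983 - 0.2862 = 0.0121
H(X) + H(Y) - H(X,Y) = 0.4740 + 0.2983 - 0.7602 = 0.0121

All forms give I(X;Y) = 0.0121 dits. ✓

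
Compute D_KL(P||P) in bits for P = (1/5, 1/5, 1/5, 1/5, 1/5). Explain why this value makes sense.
0.0000 bits

KL divergence satisfies the Gibbs inequality: D_KL(P||Q) ≥ 0 for all distributions P, Q.

D_KL(P||Q) = Σ p(x) log(p(x)/q(x))
Each term is p(x) × log_2(p(x)/p(x)) = p(x) × log_2(1) = 0, so the sum is 0.
D_KL(P||Q) = 0.0000 bits

When P = Q, the KL divergence is exactly 0, as there is no 'divergence' between identical distributions.

This non-negativity is a fundamental property: relative entropy cannot be negative because it measures how different Q is from P.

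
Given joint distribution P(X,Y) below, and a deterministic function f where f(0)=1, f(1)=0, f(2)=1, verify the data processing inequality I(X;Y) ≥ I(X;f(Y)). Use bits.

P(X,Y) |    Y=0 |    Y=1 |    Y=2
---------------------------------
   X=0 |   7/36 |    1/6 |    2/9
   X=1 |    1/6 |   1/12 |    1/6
I(X;Y) = 0.0076, I(X;f(Y)) = 0.0070, inequality holds: 0.0076 ≥ 0.0070

Data Processing Inequality: For any Markov chain X → Y → Z, we have I(X;Y) ≥ I(X;Z).

Here Z = f(Y) is a deterministic function of Y, forming X → Y → Z.

Original I(X;Y) = 0.0076 bits

After applying f:
P(X,Z) where Z=f(Y):
- P(X,Z=0) = P(X,Y=1)
- P(X,Z=1) = P(X,Y=0) + P(X,Y=2)

I(X;Z) = I(X;f(Y)) = 0.0070 bits

Verification: 0.0076 ≥ 0.0070 ✓

Information cannot be created by processing; the function f can only lose information about X.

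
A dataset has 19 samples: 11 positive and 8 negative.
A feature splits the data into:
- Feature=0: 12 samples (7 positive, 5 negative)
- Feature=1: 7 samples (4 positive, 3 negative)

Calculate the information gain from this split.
0.0001 bits

Information Gain = H(Y) - H(Y|Feature)

Before split:
P(positive) = 11/19 = 0.5789
H(Y) = 0.9819 bits

After split:
Feature=0: H = 0.9799 bits (weight = 12/19)
Feature=1: H = 0.9852 bits (weight = 7/19)
H(Y|Feature) = (12/19)×0.9799 + (7/19)×0.9852 = 0.9818 bits

Information Gain = 0.9819 - 0.9818 = 0.0001 bits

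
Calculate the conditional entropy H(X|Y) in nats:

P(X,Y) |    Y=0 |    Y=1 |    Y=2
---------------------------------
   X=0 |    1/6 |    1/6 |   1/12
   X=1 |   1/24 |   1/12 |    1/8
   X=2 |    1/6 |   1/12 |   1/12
1.0231 nats

Using the chain rule: H(X|Y) = H(X,Y) - H(Y)

First, compute H(X,Y) = 2.1165 nats

Marginal P(Y) = (3/8, 1/3, 7/24)
H(Y) = 1.0934 nats

H(X|Y) = H(X,Y) - H(Y) = 2.1165 - 1.0934 = 1.0231 nats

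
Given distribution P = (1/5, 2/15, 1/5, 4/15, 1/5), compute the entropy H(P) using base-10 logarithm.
0.6891 dits

Shannon entropy is H(X) = -Σ p(x) log p(x).

For P = (1/5, 2/15, 1/5, 4/15, 1/5):
H = -1/5 × log_10(1/5) -2/15 × log_10(2/15) -1/5 × log_10(1/5) -4/15 × log_10(4/15) -1/5 × log_10(1/5)
H = 0.6891 dits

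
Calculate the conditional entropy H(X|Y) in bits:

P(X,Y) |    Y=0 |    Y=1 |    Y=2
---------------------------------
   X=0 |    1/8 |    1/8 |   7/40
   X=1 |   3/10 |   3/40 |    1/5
0.9361 bits

Using the chain rule: H(X|Y) = H(X,Y) - H(Y)

First, compute H(X,Y) = 2.4558 bits

Marginal P(Y) = (17/40, 1/5, 3/8)
H(Y) = 1.5197 bits

H(X|Y) = H(X,Y) - H(Y) = 2.4558 - 1.5197 = 0.9361 bits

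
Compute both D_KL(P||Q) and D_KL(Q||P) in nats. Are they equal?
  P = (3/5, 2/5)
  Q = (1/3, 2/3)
D_KL(P||Q) = 0.1483, D_KL(Q||P) = 0.1446

KL divergence is not symmetric: D_KL(P||Q) ≠ D_KL(Q||P) in general.

D_KL(P||Q) = 0.1483 nats
D_KL(Q||P) = 0.1446 nats

No, they are not equal!

This asymmetry is why KL divergence is not a true distance metric.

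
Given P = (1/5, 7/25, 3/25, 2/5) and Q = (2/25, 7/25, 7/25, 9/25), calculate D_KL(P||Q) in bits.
0.1785 bits

KL divergence: D_KL(P||Q) = Σ p(x) log(p(x)/q(x))

Computing term by term:
  x=0: 1/5 × log_2[(1/5)/(2/25)] = 1/5 × 1.3219 = 0.2644
  x=1: 7/25 × log_2[(7/25)/(7/25)] = 7/25 × 0.0000 = 0.0000
  x=2: 3/25 × log_2[(3/25)/(7/25)] = 3/25 × -1.2224 = -0.1467
  x=3: 2/5 × log_2[(2/5)/(9/25)] = 2/5 × 0.1520 = 0.0608

D_KL(P||Q) = 0.1785 bits

Note: KL divergence is always non-negative and equals 0 iff P = Q.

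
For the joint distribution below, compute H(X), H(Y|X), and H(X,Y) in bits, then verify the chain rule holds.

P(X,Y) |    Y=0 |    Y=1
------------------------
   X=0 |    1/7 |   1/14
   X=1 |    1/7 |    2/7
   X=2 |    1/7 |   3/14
H(X,Y) = 2.4677, H(X) = 1.5306, H(Y|X) = 0.9371 (all in bits)

Chain rule: H(X,Y) = H(X) + H(Y|X)

Left side — joint entropy directly:
H(X,Y) = -Σ p(x,y) log p(x,y) = 2.4677 bits

Right side — compute H(Y|X) from the conditional distributions:
P(X) = (3/14, 3/7, 5/14), so H(X) = 1.5306 bits
H(Y|X) = Σ_x P(X=x) · H(Y|X=x):
  P(Y|X=0) = (2/3, 1/3), H(Y|X=0) = 0.9183, weight P(X=0) = 3/14
  P(Y|X=1) = (1/3, 2/3), H(Y|X=1) = 0.9183, weight P(X=1) = 3/7
  P(Y|X=2) = (2/5, 3/5), H(Y|X=2) = 0.9710, weight P(X=2) = 5/14
H(Y|X) = 0.9371 bits

H(X) + H(Y|X) = 1.5306 + 0.9371 = 2.4677 bits

Both sides equal 2.4677 bits. ✓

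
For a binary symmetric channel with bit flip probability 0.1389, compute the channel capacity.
0.4186 bits

For a binary symmetric channel (BSC) with error probability p:
Capacity C = 1 - H(p) bits per symbol

where H(p) = -p log₂(p) - (1-p) log₂(1-p) is the binary entropy function.

H(0.1389) = 0.5814 bits
C = 1 - 0.5814 = 0.4186 bits per symbol

This means we can reliably transmit up to 0.4186 bits of information per channel use.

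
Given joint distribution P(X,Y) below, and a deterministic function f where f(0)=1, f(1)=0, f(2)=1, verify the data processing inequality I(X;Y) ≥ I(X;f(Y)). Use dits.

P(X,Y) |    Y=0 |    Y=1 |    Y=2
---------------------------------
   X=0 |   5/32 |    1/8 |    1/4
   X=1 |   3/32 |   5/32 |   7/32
I(X;Y) = 0.0038, I(X;f(Y)) = 0.0026, inequality holds: 0.0038 ≥ 0.0026

Data Processing Inequality: For any Markov chain X → Y → Z, we have I(X;Y) ≥ I(X;Z).

Here Z = f(Y) is a deterministic function of Y, forming X → Y → Z.

Original I(X;Y) = 0.0038 dits

After applying f:
P(X,Z) where Z=f(Y):
- P(X,Z=0) = P(X,Y=1)
- P(X,Z=1) = P(X,Y=0) + P(X,Y=2)

I(X;Z) = I(X;f(Y)) = 0.0026 dits

Verification: 0.0038 ≥ 0.0026 ✓

Information cannot be created by processing; the function f can only lose information about X.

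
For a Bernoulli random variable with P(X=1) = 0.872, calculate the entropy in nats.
0.3826 nats

The binary entropy function is:
H(p) = -p log(p) - (1-p) log(1-p)

H(0.872) = -0.872 × log_e(0.872) - 0.128 × log_e(0.128)
H(0.872) = 0.3826 nats

Note: Binary entropy is maximized at p=0.5 (H=1 bit) and minimized at p=0 or p=1 (H=0).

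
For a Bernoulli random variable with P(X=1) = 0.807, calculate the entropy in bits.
0.7077 bits

The binary entropy function is:
H(p) = -p log(p) - (1-p) log(1-p)

H(0.807) = -0.807 × log_2(0.807) - 0.193 × log_2(0.193)
H(0.807) = 0.7077 bits

Note: Binary entropy is maximized at p=0.5 (H=1 bit) and minimized at p=0 or p=1 (H=0).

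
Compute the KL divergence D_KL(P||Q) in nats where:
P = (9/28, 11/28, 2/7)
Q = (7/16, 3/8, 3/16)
0.0395 nats

KL divergence: D_KL(P||Q) = Σ p(x) log(p(x)/q(x))

Computing term by term:
  x=0: 9/28 × log_e[(9/28)/(7/16)] = 9/28 × -0.3083 = -0.0991
  x=1: 11/28 × log_e[(11/28)/(3/8)] = 11/28 × 0.0465 = 0.0183
  x=2: 2/7 × log_e[(2/7)/(3/16)] = 2/7 × 0.4212 = 0.1203

D_KL(P||Q) = 0.0395 nats

Note: KL divergence is always non-negative and equals 0 iff P = Q.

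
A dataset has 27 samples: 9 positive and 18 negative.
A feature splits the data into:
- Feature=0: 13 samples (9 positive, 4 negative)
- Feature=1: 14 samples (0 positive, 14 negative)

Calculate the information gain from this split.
0.4895 bits

Information Gain = H(Y) - H(Y|Feature)

Before split:
P(positive) = 9/27 = 0.3333
H(Y) = 0.9183 bits

After split:
Feature=0: H = 0.8905 bits (weight = 13/27)
Feature=1: H = 0.0000 bits (weight = 14/27)
H(Y|Feature) = (13/27)×0.8905 + (14/27)×0.0000 = 0.4288 bits

Information Gain = 0.9183 - 0.4288 = 0.4895 bits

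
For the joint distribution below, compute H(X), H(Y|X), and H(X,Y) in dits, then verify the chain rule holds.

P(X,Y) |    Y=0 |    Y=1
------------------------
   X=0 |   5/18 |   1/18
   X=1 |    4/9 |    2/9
H(X,Y) = 0.5259, H(X) = 0.2764, H(Y|X) = 0.2495 (all in dits)

Chain rule: H(X,Y) = H(X) + H(Y|X)

Left side — joint entropy directly:
H(X,Y) = -Σ p(x,y) log p(x,y) = 0.5259 dits

Right side — compute H(Y|X) from the conditional distributions:
P(X) = (1/3, 2/3), so H(X) = 0.2764 dits
H(Y|X) = Σ_x P(X=x) · H(Y|X=x):
  P(Y|X=0) = (5/6, 1/6), H(Y|X=0) = 0.1957, weight P(X=0) = 1/3
  P(Y|X=1) = (2/3, 1/3), H(Y|X=1) = 0.2764, weight P(X=1) = 2/3
H(Y|X) = 0.2495 dits

H(X) + H(Y|X) = 0.2764 + 0.2495 = 0.5259 dits

Both sides equal 0.5259 dits. ✓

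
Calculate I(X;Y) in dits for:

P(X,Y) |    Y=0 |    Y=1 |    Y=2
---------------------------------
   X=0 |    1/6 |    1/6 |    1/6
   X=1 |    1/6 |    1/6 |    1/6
0.0000 dits

Mutual information: I(X;Y) = H(X) + H(Y) - H(X,Y)

Marginals:
P(X) = (1/2, 1/2), H(X) = 0.3010 dits
P(Y) = (1/3, 1/3, 1/3), H(Y) = 0.4771 dits

Joint entropy: H(X,Y) = 0.7782 dits

I(X;Y) = 0.3010 + 0.4771 - 0.7782 = 0.0000 dits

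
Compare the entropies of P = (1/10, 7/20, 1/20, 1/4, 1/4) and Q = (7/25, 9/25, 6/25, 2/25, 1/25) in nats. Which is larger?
P

Computing entropies in nats:
H(P) = 1.4406
H(Q) = 1.3975

Distribution P has higher entropy.

Intuition: The distribution closer to uniform (more spread out) has higher entropy.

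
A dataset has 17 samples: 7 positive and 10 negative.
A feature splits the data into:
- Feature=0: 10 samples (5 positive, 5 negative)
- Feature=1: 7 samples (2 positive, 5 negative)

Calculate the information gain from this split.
0.0338 bits

Information Gain = H(Y) - H(Y|Feature)

Before split:
P(positive) = 7/17 = 0.4118
H(Y) = 0.9774 bits

After split:
Feature=0: H = 1.0000 bits (weight = 10/17)
Feature=1: H = 0.8631 bits (weight = 7/17)
H(Y|Feature) = (10/17)×1.0000 + (7/17)×0.8631 = 0.9436 bits

Information Gain = 0.9774 - 0.9436 = 0.0338 bits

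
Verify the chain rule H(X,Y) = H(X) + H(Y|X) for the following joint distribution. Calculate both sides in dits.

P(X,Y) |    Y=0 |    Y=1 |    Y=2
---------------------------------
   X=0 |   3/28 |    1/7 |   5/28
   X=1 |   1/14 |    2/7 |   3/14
H(X,Y) = 0.7389, H(X) = 0.2966, H(Y|X) = 0.4424 (all in dits)

Chain rule: H(X,Y) = H(X) + H(Y|X)

Left side — joint entropy directly:
H(X,Y) = -Σ p(x,y) log p(x,y) = 0.7389 dits

Right side — compute H(Y|X) from the conditional distributions:
P(X) = (3/7, 4/7), so H(X) = 0.2966 dits
H(Y|X) = Σ_x P(X=x) · H(Y|X=x):
  P(Y|X=0) = (1/4, 1/3, 5/12), H(Y|X=0) = 0.4680, weight P(X=0) = 3/7
  P(Y|X=1) = (1/8, 1/2, 3/8), H(Y|X=1) = 0.4231, weight P(X=1) = 4/7
H(Y|X) = 0.4424 dits

H(X) + H(Y|X) = 0.2966 + 0.4424 = 0.7389 dits

Both sides equal 0.7389 dits. ✓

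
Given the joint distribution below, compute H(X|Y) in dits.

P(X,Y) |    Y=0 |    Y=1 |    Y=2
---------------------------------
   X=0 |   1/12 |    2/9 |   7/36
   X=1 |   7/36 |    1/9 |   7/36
0.2829 dits

Using the chain rule: H(X|Y) = H(X,Y) - H(Y)

First, compute H(X,Y) = 0.7560 dits

Marginal P(Y) = (5/18, 1/3, 7/18)
H(Y) = 0.4731 dits

H(X|Y) = H(X,Y) - H(Y) = 0.7560 - 0.4731 = 0.2829 dits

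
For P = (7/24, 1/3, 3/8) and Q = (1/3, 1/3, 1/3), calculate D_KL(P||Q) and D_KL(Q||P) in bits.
D_KL(P||Q) = 0.0075, D_KL(Q||P) = 0.0076

KL divergence is not symmetric: D_KL(P||Q) ≠ D_KL(Q||P) in general.

D_KL(P||Q) = 0.0075 bits
D_KL(Q||P) = 0.0076 bits

No, they are not equal!

This asymmetry is why KL divergence is not a true distance metric.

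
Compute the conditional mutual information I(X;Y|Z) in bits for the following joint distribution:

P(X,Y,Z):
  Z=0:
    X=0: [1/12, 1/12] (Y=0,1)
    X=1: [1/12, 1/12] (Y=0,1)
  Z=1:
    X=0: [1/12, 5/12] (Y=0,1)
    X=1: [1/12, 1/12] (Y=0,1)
0.0492 bits

Conditional mutual information: I(X;Y|Z) = H(X|Z) + H(Y|Z) - H(X,Y|Z)

H(Z) = 0.9183
H(X,Z) = 1.7925 → H(X|Z) = 0.8742
H(Y,Z) = 1.7925 → H(Y|Z) = 0.8742
H(X,Y,Z) = 2.6175 → H(X,Y|Z) = 1.6992

I(X;Y|Z) = 0.8742 + 0.8742 - 1.6992 = 0.0492 bits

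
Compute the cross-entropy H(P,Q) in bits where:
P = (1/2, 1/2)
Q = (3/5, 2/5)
1.0294 bits

Cross-entropy: H(P,Q) = -Σ p(x) log q(x)

Alternatively: H(P,Q) = H(P) + D_KL(P||Q)
H(P) = 1.0000 bits
D_KL(P||Q) = 0.0294 bits

H(P,Q) = 1.0000 + 0.0294 = 1.0294 bits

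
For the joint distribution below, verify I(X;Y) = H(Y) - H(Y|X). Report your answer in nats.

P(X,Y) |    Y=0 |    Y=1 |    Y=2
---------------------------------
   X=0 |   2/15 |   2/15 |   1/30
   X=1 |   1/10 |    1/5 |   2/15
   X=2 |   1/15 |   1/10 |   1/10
I(X;Y) = 0.0395 nats

Mutual information has multiple equivalent forms:
- I(X;Y) = H(X) - H(X|Y)
- I(X;Y) = H(Y) - H(Y|X)
- I(X;Y) = H(X) + H(Y) - H(X,Y)

Computing all quantities:
H(X) = 1.0760, H(Y) = 1.0760, H(X,Y) = 2.1125
H(X|Y) = 1.0365, H(Y|X) = 1.0365

Verification:
H(X) - H(X|Y) = 1.0760 - 1.0365 = 0.0395
H(Y) - H(Y|X) = 1.0760 - 1.0365 = 0.0395
H(X) + H(Y) - H(X,Y) = 1.0760 + 1.0760 - 2.1125 = 0.0395

All forms give I(X;Y) = 0.0395 nats. ✓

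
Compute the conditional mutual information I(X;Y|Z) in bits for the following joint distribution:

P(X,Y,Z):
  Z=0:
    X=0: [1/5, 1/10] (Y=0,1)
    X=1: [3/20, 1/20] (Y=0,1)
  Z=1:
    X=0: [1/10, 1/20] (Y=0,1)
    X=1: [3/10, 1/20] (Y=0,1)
0.0190 bits

Conditional mutual information: I(X;Y|Z) = H(X|Z) + H(Y|Z) - H(X,Y|Z)

H(Z) = 1.0000
H(X,Z) = 1.9261 → H(X|Z) = 0.9261
H(Y,Z) = 1.8016 → H(Y|Z) = 0.8016
H(X,Y,Z) = 2.7087 → H(X,Y|Z) = 1.7087

I(X;Y|Z) = 0.9261 + 0.8016 - 1.7087 = 0.0190 bits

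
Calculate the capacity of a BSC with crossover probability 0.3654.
0.0529 bits

For a binary symmetric channel (BSC) with error probability p:
Capacity C = 1 - H(p) bits per symbol

where H(p) = -p log₂(p) - (1-p) log₂(1-p) is the binary entropy function.

H(0.3654) = 0.9471 bits
C = 1 - 0.9471 = 0.0529 bits per symbol

This means we can reliably transmit up to 0.0529 bits of information per channel use.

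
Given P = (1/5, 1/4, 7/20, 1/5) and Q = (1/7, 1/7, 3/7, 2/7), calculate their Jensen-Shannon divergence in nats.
0.0156 nats

Jensen-Shannon divergence is:
JSD(P||Q) = 0.5 × D_KL(P||M) + 0.5 × D_KL(Q||M)
where M = 0.5 × (P + Q) is the mixture distribution.

M = 0.5 × (1/5, 1/4, 7/20, 1/5) + 0.5 × (1/7, 1/7, 3/7, 2/7) = (6/35, 0.196429, 0.389286, 0.242857)

D_KL(P||M) = 0.0151 nats
D_KL(Q||M) = 0.0161 nats

JSD(P||Q) = 0.5 × 0.0151 + 0.5 × 0.0161 = 0.0156 nats

Unlike KL divergence, JSD is symmetric and bounded: 0 ≤ JSD ≤ log(2).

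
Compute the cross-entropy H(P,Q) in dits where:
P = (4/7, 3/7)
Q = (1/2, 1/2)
0.3010 dits

Cross-entropy: H(P,Q) = -Σ p(x) log q(x)

Alternatively: H(P,Q) = H(P) + D_KL(P||Q)
H(P) = 0.2966 dits
D_KL(P||Q) = 0.0044 dits

H(P,Q) = 0.2966 + 0.0044 = 0.3010 dits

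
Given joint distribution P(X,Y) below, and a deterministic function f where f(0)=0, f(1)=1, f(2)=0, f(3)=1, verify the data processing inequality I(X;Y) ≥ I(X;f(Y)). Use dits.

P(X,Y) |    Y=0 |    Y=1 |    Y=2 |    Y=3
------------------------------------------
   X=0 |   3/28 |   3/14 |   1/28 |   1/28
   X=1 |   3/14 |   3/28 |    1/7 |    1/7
I(X;Y) = 0.0357, I(X;f(Y)) = 0.0106, inequality holds: 0.0357 ≥ 0.0106

Data Processing Inequality: For any Markov chain X → Y → Z, we have I(X;Y) ≥ I(X;Z).

Here Z = f(Y) is a deterministic function of Y, forming X → Y → Z.

Original I(X;Y) = 0.0357 dits

After applying f:
P(X,Z) where Z=f(Y):
- P(X,Z=0) = P(X,Y=0) + P(X,Y=2)
- P(X,Z=1) = P(X,Y=1) + P(X,Y=3)

I(X;Z) = I(X;f(Y)) = 0.0106 dits

Verification: 0.0357 ≥ 0.0106 ✓

Information cannot be created by processing; the function f can only lose information about X.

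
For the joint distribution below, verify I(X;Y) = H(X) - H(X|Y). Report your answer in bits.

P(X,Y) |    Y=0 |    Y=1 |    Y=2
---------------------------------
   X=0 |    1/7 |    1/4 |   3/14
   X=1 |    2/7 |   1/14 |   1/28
I(X;Y) = 0.1795 bits

Mutual information has multiple equivalent forms:
- I(X;Y) = H(X) - H(X|Y)
- I(X;Y) = H(Y) - H(Y|X)
- I(X;Y) = H(X) + H(Y) - H(X,Y)

Computing all quantities:
H(X) = 0.9666, H(Y) = 1.5502, H(X,Y) = 2.3373
H(X|Y) = 0.7871, H(Y|X) = 1.3707

Verification:
H(X) - H(X|Y) = 0.9666 - 0.7871 = 0.1795
H(Y) - H(Y|X) = 1.5502 - 1.3707 = 0.1795
H(X) + H(Y) - H(X,Y) = 0.9666 + 1.5502 - 2.3373 = 0.1795

All forms give I(X;Y) = 0.1795 bits. ✓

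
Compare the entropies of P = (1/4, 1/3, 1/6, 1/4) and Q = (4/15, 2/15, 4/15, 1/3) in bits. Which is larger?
P

Computing entropies in bits:
H(P) = 1.9591
H(Q) = 1.9329

Distribution P has higher entropy.

Intuition: The distribution closer to uniform (more spread out) has higher entropy.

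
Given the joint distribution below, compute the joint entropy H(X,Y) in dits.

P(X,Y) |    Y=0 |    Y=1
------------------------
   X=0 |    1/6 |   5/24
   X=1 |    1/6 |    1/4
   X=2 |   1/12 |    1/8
0.7546 dits

Joint entropy is H(X,Y) = -Σ_{x,y} p(x,y) log p(x,y).

Summing over all non-zero entries:
H(X,Y) = -[1/6·log_10(1/6) + 5/24·log_10(5/24) + 1/6·log_10(1/6) + 1/4·log_10(1/4) + 1/12·log_10(1/12) + 1/8·log_10(1/8)]
H(X,Y) = 0.7546 dits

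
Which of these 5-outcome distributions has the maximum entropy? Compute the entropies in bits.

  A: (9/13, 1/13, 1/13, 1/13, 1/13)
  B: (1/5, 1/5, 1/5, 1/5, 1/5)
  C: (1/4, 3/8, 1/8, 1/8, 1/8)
B

For a discrete distribution over n outcomes, entropy is maximized by the uniform distribution.

Computing entropies:
H(A) = 1.5059 bits
H(B) = 2.3219 bits
H(C) = 2.1556 bits

The uniform distribution (where all probabilities equal 1/5) achieves the maximum entropy of log_2(5) = 2.3219 bits.

Distribution B has the highest entropy.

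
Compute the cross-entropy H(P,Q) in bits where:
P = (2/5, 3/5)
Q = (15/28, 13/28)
1.0243 bits

Cross-entropy: H(P,Q) = -Σ p(x) log q(x)

Alternatively: H(P,Q) = H(P) + D_KL(P||Q)
H(P) = 0.9710 bits
D_KL(P||Q) = 0.0534 bits

H(P,Q) = 0.9710 + 0.0534 = 1.0243 bits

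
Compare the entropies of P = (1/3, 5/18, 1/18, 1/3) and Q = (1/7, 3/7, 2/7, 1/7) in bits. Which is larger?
Q

Computing entropies in bits:
H(P) = 1.8016
H(Q) = 1.8424

Distribution Q has higher entropy.

Intuition: The distribution closer to uniform (more spread out) has higher entropy.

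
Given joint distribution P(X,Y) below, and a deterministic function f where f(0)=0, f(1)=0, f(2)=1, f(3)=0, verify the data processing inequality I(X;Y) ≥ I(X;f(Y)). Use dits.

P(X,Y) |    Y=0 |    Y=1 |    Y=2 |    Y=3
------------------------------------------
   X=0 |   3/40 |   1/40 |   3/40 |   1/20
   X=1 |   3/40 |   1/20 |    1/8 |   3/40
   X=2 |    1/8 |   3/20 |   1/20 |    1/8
I(X;Y) = 0.0265, I(X;f(Y)) = 0.0198, inequality holds: 0.0265 ≥ 0.0198

Data Processing Inequality: For any Markov chain X → Y → Z, we have I(X;Y) ≥ I(X;Z).

Here Z = f(Y) is a deterministic function of Y, forming X → Y → Z.

Original I(X;Y) = 0.0265 dits

After applying f:
P(X,Z) where Z=f(Y):
- P(X,Z=0) = P(X,Y=0) + P(X,Y=1) + P(X,Y=3)
- P(X,Z=1) = P(X,Y=2)

I(X;Z) = I(X;f(Y)) = 0.0198 dits

Verification: 0.0265 ≥ 0.0198 ✓

Information cannot be created by processing; the function f can only lose information about X.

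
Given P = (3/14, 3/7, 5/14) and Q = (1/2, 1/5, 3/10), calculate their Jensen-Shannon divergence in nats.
0.0519 nats

Jensen-Shannon divergence is:
JSD(P||Q) = 0.5 × D_KL(P||M) + 0.5 × D_KL(Q||M)
where M = 0.5 × (P + Q) is the mixture distribution.

M = 0.5 × (3/14, 3/7, 5/14) + 0.5 × (1/2, 1/5, 3/10) = (5/14, 11/35, 0.328571)

D_KL(P||M) = 0.0532 nats
D_KL(Q||M) = 0.0505 nats

JSD(P||Q) = 0.5 × 0.0532 + 0.5 × 0.0505 = 0.0519 nats

Unlike KL divergence, JSD is symmetric and bounded: 0 ≤ JSD ≤ log(2).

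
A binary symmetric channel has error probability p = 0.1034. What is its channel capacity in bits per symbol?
0.5203 bits

For a binary symmetric channel (BSC) with error probability p:
Capacity C = 1 - H(p) bits per symbol

where H(p) = -p log₂(p) - (1-p) log₂(1-p) is the binary entropy function.

H(0.1034) = 0.4797 bits
C = 1 - 0.4797 = 0.5203 bits per symbol

This means we can reliably transmit up to 0.5203 bits of information per channel use.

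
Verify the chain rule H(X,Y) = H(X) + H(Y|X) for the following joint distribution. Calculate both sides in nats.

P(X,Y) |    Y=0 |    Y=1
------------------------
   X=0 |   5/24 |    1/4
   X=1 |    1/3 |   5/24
H(X,Y) = 1.3664, H(X) = 0.6897, H(Y|X) = 0.6767 (all in nats)

Chain rule: H(X,Y) = H(X) + H(Y|X)

Left side — joint entropy directly:
H(X,Y) = -Σ p(x,y) log p(x,y) = 1.3664 nats

Right side — compute H(Y|X) from the conditional distributions:
P(X) = (11/24, 13/24), so H(X) = 0.6897 nats
H(Y|X) = Σ_x P(X=x) · H(Y|X=x):
  P(Y|X=0) = (5/11, 6/11), H(Y|X=0) = 0.6890, weight P(X=0) = 11/24
  P(Y|X=1) = (8/13, 5/13), H(Y|X=1) = 0.6663, weight P(X=1) = 13/24
H(Y|X) = 0.6767 nats

H(X) + H(Y|X) = 0.6897 + 0.6767 = 1.3664 nats

Both sides equal 1.3664 nats. ✓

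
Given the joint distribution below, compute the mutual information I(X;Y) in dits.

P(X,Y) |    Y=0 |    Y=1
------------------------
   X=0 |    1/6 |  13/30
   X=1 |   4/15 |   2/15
0.0326 dits

Mutual information: I(X;Y) = H(X) + H(Y) - H(X,Y)

Marginals:
P(X) = (3/5, 2/5), H(X) = 0.2923 dits
P(Y) = (13/30, 17/30), H(Y) = 0.2972 dits

Joint entropy: H(X,Y) = 0.5568 dits

I(X;Y) = 0.2923 + 0.2972 - 0.5568 = 0.0326 dits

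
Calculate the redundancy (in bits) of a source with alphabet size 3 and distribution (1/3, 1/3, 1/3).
0.0000 bits

Redundancy measures how far a source is from maximum entropy:
R = H_max - H(X)

Maximum entropy for 3 symbols: H_max = log_2(3) = 1.5850 bits
Actual entropy: H(X) = 1.5850 bits
Redundancy: R = 1.5850 - 1.5850 = 0.0000 bits

This redundancy represents potential for compression: the source could be compressed by 0.0000 bits per symbol.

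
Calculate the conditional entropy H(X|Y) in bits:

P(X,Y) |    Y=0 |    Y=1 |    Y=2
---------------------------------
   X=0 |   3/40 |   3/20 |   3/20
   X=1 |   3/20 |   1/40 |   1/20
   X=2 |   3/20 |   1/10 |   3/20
1.4414 bits

Using the chain rule: H(X|Y) = H(X,Y) - H(Y)

First, compute H(X,Y) = 3.0143 bits

Marginal P(Y) = (3/8, 11/40, 7/20)
H(Y) = 1.5729 bits

H(X|Y) = H(X,Y) - H(Y) = 3.0143 - 1.5729 = 1.4414 bits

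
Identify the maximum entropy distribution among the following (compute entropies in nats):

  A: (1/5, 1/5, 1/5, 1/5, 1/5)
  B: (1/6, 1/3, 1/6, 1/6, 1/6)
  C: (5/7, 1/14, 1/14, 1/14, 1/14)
A

For a discrete distribution over n outcomes, entropy is maximized by the uniform distribution.

Computing entropies:
H(A) = 1.6094 nats
H(B) = 1.5607 nats
H(C) = 0.9944 nats

The uniform distribution (where all probabilities equal 1/5) achieves the maximum entropy of log_e(5) = 1.6094 nats.

Distribution A has the highest entropy.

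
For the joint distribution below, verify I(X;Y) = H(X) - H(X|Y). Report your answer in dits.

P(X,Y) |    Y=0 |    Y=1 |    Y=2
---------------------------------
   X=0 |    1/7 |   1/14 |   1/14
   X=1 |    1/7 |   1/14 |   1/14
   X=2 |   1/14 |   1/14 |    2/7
I(X;Y) = 0.0413 dits

Mutual information has multiple equivalent forms:
- I(X;Y) = H(X) - H(X|Y)
- I(X;Y) = H(Y) - H(Y|X)
- I(X;Y) = H(X) + H(Y) - H(X,Y)

Computing all quantities:
H(X) = 0.4686, H(Y) = 0.4608, H(X,Y) = 0.8881
H(X|Y) = 0.4273, H(Y|X) = 0.4195

Verification:
H(X) - H(X|Y) = 0.4686 - 0.4273 = 0.0413
H(Y) - H(Y|X) = 0.4608 - 0.4195 = 0.0413
H(X) + H(Y) - H(X,Y) = 0.4686 + 0.4608 - 0.8881 = 0.0413

All forms give I(X;Y) = 0.0413 dits. ✓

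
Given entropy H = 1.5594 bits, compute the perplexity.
2.9473

Perplexity is 2^H (or exp(H) for natural log).

H = 1.5594 bits
Perplexity = 2^1.5594 = 2.9473

Interpretation: The model's uncertainty is equivalent to choosing uniformly among 2.9 options.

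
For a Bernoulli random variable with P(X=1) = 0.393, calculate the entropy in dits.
0.2910 dits

The binary entropy function is:
H(p) = -p log(p) - (1-p) log(1-p)

H(0.393) = -0.393 × log_10(0.393) - 0.607 × log_10(0.607)
H(0.393) = 0.2910 dits

Note: Binary entropy is maximized at p=0.5 (H=1 bit) and minimized at p=0 or p=1 (H=0).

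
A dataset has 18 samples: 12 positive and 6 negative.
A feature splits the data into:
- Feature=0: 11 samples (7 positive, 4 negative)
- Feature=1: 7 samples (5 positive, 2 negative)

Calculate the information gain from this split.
0.0047 bits

Information Gain = H(Y) - H(Y|Feature)

Before split:
P(positive) = 12/18 = 0.6667
H(Y) = 0.9183 bits

After split:
Feature=0: H = 0.9457 bits (weight = 11/18)
Feature=1: H = 0.8631 bits (weight = 7/18)
H(Y|Feature) = (11/18)×0.9457 + (7/18)×0.8631 = 0.9136 bits

Information Gain = 0.9183 - 0.9136 = 0.0047 bits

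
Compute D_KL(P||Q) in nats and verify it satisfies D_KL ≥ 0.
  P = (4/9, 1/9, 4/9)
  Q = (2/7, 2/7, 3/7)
0.1076 nats

KL divergence satisfies the Gibbs inequality: D_KL(P||Q) ≥ 0 for all distributions P, Q.

D_KL(P||Q) = Σ p(x) log(p(x)/q(x))
Term by term:
  x=0: 4/9 × log_e[(4/9)/(2/7)] = 0.1964
  x=1: 1/9 × log_e[(1/9)/(2/7)] = -0.1049
  x=2: 4/9 × log_e[(4/9)/(3/7)] = 0.0162
D_KL(P||Q) = 0.1076 nats

D_KL(P||Q) = 0.1076 ≥ 0 ✓

This non-negativity is a fundamental property: relative entropy cannot be negative because it measures how different Q is from P.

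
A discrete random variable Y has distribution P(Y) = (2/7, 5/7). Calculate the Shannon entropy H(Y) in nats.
0.5983 nats

Shannon entropy is H(X) = -Σ p(x) log p(x).

For P = (2/7, 5/7):
H = -2/7 × log_e(2/7) -5/7 × log_e(5/7)
H = 0.5983 nats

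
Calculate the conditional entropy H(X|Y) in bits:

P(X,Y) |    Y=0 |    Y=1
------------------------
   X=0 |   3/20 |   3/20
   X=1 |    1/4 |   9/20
0.8685 bits

Using the chain rule: H(X|Y) = H(X,Y) - H(Y)

First, compute H(X,Y) = 1.8395 bits

Marginal P(Y) = (2/5, 3/5)
H(Y) = 0.9710 bits

H(X|Y) = H(X,Y) - H(Y) = 1.8395 - 0.9710 = 0.8685 bits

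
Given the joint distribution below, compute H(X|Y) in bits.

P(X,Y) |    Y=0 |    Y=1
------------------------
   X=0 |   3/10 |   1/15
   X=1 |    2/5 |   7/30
0.9189 bits

Using the chain rule: H(X|Y) = H(X,Y) - H(Y)

First, compute H(X,Y) = 1.8002 bits

Marginal P(Y) = (7/10, 3/10)
H(Y) = 0.8813 bits

H(X|Y) = H(X,Y) - H(Y) = 1.8002 - 0.8813 = 0.9189 bits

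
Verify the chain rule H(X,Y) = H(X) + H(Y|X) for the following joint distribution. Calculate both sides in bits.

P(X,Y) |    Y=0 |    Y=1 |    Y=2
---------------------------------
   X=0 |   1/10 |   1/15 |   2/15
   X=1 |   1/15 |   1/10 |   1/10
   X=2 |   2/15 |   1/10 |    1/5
H(X,Y) = 3.0892, H(X) = 1.5524, H(Y|X) = 1.5369 (all in bits)

Chain rule: H(X,Y) = H(X) + H(Y|X)

Left side — joint entropy directly:
H(X,Y) = -Σ p(x,y) log p(x,y) = 3.0892 bits

Right side — compute H(Y|X) from the conditional distributions:
P(X) = (3/10, 4/15, 13/30), so H(X) = 1.5524 bits
H(Y|X) = Σ_x P(X=x) · H(Y|X=x):
  P(Y|X=0) = (1/3, 2/9, 4/9), H(Y|X=0) = 1.5305, weight P(X=0) = 3/10
  P(Y|X=1) = (1/4, 3/8, 3/8), H(Y|X=1) = 1.5613, weight P(X=1) = 4/15
  P(Y|X=2) = (4/13, 3/13, 6/13), H(Y|X=2) = 1.5262, weight P(X=2) = 13/30
H(Y|X) = 1.5369 bits

H(X) + H(Y|X) = 1.5524 + 1.5369 = 3.0892 bits

Both sides equal 3.0892 bits. ✓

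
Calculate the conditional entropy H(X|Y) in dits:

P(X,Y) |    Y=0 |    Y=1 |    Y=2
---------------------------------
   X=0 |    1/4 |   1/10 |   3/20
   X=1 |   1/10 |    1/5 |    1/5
0.2777 dits

Using the chain rule: H(X|Y) = H(X,Y) - H(Y)

First, compute H(X,Y) = 0.7537 dits

Marginal P(Y) = (7/20, 3/10, 7/20)
H(Y) = 0.4760 dits

H(X|Y) = H(X,Y) - H(Y) = 0.7537 - 0.4760 = 0.2777 dits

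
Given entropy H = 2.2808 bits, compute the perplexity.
4.8595

Perplexity is 2^H (or exp(H) for natural log).

H = 2.2808 bits
Perplexity = 2^2.2808 = 4.8595

Interpretation: The model's uncertainty is equivalent to choosing uniformly among 4.9 options.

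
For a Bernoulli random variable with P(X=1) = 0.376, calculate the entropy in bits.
0.9552 bits

The binary entropy function is:
H(p) = -p log(p) - (1-p) log(1-p)

H(0.376) = -0.376 × log_2(0.376) - 0.624 × log_2(0.624)
H(0.376) = 0.9552 bits

Note: Binary entropy is maximized at p=0.5 (H=1 bit) and minimized at p=0 or p=1 (H=0).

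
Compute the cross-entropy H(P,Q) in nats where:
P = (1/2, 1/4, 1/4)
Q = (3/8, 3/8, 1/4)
1.0822 nats

Cross-entropy: H(P,Q) = -Σ p(x) log q(x)

Alternatively: H(P,Q) = H(P) + D_KL(P||Q)
H(P) = 1.0397 nats
D_KL(P||Q) = 0.0425 nats

H(P,Q) = 1.0397 + 0.0425 = 1.0822 nats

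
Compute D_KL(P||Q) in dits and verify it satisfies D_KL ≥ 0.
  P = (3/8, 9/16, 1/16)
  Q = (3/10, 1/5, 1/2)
0.2325 dits

KL divergence satisfies the Gibbs inequality: D_KL(P||Q) ≥ 0 for all distributions P, Q.

D_KL(P||Q) = Σ p(x) log(p(x)/q(x))
Term by term:
  x=0: 3/8 × log_10[(3/8)/(3/10)] = 0.0363
  x=1: 9/16 × log_10[(9/16)/(1/5)] = 0.2526
  x=2: 1/16 × log_10[(1/16)/(1/2)] = -0.0564
D_KL(P||Q) = 0.2325 dits

D_KL(P||Q) = 0.2325 ≥ 0 ✓

This non-negativity is a fundamental property: relative entropy cannot be negative because it measures how different Q is from P.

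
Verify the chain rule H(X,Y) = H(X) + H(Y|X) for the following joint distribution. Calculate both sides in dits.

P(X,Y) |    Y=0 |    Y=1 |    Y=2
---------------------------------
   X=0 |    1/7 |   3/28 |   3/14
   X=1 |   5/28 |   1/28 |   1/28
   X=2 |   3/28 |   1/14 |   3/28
H(X,Y) = 0.8947, H(X) = 0.4607, H(Y|X) = 0.4341 (all in dits)

Chain rule: H(X,Y) = H(X) + H(Y|X)

Left side — joint entropy directly:
H(X,Y) = -Σ p(x,y) log p(x,y) = 0.8947 dits

Right side — compute H(Y|X) from the conditional distributions:
P(X) = (13/28, 1/4, 2/7), so H(X) = 0.4607 dits
H(Y|X) = Σ_x P(X=x) · H(Y|X=x):
  P(Y|X=0) = (4/13, 3/13, 6/13), H(Y|X=0) = 0.4594, weight P(X=0) = 13/28
  P(Y|X=1) = (5/7, 1/7, 1/7), H(Y|X=1) = 0.3458, weight P(X=1) = 1/4
  P(Y|X=2) = (3/8, 1/4, 3/8), H(Y|X=2) = 0.4700, weight P(X=2) = 2/7
H(Y|X) = 0.4341 dits

H(X) + H(Y|X) = 0.4607 + 0.4341 = 0.8947 dits

Both sides equal 0.8947 dits. ✓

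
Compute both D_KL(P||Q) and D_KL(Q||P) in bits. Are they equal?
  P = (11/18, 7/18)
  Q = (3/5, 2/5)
D_KL(P||Q) = 0.0004, D_KL(Q||P) = 0.0004

KL divergence is not symmetric: D_KL(P||Q) ≠ D_KL(Q||P) in general.

D_KL(P||Q) = 0.0004 bits
D_KL(Q||P) = 0.0004 bits

In this case they happen to be equal (to 4 decimal places).

This asymmetry is why KL divergence is not a true distance metric.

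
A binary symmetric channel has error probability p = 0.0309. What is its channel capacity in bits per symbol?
0.8011 bits

For a binary symmetric channel (BSC) with error probability p:
Capacity C = 1 - H(p) bits per symbol

where H(p) = -p log₂(p) - (1-p) log₂(1-p) is the binary entropy function.

H(0.0309) = 0.1989 bits
C = 1 - 0.1989 = 0.8011 bits per symbol

This means we can reliably transmit up to 0.8011 bits of information per channel use.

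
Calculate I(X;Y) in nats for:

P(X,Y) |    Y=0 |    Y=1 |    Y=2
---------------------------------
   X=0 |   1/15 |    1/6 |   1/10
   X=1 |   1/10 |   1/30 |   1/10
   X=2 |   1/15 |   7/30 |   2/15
0.0642 nats

Mutual information: I(X;Y) = H(X) + H(Y) - H(X,Y)

Marginals:
P(X) = (1/3, 7/30, 13/30), H(X) = 1.0681 nats
P(Y) = (7/30, 13/30, 1/3), H(Y) = 1.0681 nats

Joint entropy: H(X,Y) = 2.0721 nats

I(X;Y) = 1.0681 + 1.0681 - 2.0721 = 0.0642 nats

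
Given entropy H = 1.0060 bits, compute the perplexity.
2.0083

Perplexity is 2^H (or exp(H) for natural log).

H = 1.0060 bits
Perplexity = 2^1.0060 = 2.0083

Interpretation: The model's uncertainty is equivalent to choosing uniformly among 2.0 options.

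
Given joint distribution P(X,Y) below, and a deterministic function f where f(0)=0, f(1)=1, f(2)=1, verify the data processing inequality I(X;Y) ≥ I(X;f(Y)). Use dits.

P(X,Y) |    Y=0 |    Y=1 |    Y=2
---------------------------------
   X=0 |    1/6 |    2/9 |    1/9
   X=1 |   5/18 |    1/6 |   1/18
I(X;Y) = 0.0119, I(X;f(Y)) = 0.0110, inequality holds: 0.0119 ≥ 0.0110

Data Processing Inequality: For any Markov chain X → Y → Z, we have I(X;Y) ≥ I(X;Z).

Here Z = f(Y) is a deterministic function of Y, forming X → Y → Z.

Original I(X;Y) = 0.0119 dits

After applying f:
P(X,Z) where Z=f(Y):
- P(X,Z=0) = P(X,Y=0)
- P(X,Z=1) = P(X,Y=1) + P(X,Y=2)

I(X;Z) = I(X;f(Y)) = 0.0110 dits

Verification: 0.0119 ≥ 0.0110 ✓

Information cannot be created by processing; the function f can only lose information about X.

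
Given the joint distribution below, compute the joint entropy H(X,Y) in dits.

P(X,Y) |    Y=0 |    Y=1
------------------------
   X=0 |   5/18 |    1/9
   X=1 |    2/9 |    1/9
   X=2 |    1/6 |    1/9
0.7475 dits

Joint entropy is H(X,Y) = -Σ_{x,y} p(x,y) log p(x,y).

Summing over all non-zero entries:
H(X,Y) = -[5/18·log_10(5/18) + 1/9·log_10(1/9) + 2/9·log_10(2/9) + 1/9·log_10(1/9) + 1/6·log_10(1/6) + 1/9·log_10(1/9)]
H(X,Y) = 0.7475 dits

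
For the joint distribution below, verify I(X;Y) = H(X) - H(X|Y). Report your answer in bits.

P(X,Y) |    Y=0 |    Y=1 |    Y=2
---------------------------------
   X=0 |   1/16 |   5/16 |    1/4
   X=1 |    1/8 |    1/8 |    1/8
I(X;Y) = 0.0603 bits

Mutual information has multiple equivalent forms:
- I(X;Y) = H(X) - H(X|Y)
- I(X;Y) = H(Y) - H(Y|X)
- I(X;Y) = H(X) + H(Y) - H(X,Y)

Computing all quantities:
H(X) = 0.9544, H(Y) = 1.5052, H(X,Y) = 2.3994
H(X|Y) = 0.8942, H(Y|X) = 1.4450

Verification:
H(X) - H(X|Y) = 0.9544 - 0.8942 = 0.0603
H(Y) - H(Y|X) = 1.5052 - 1.4450 = 0.0603
H(X) + H(Y) - H(X,Y) = 0.9544 + 1.5052 - 2.3994 = 0.0603

All forms give I(X;Y) = 0.0603 bits. ✓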